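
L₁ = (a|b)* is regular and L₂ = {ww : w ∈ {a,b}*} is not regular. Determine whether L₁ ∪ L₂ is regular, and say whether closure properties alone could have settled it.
Yes — L₁ ∪ L₂ is regular.

{ww} ⊆ (a|b)*, so L₁ ∪ L₂ = (a|b)*, which is regular.

Note that the bare facts "L₁ regular, L₂ non-regular" do not settle the question by themselves: the closure of regular languages under ∪, ∩, complement and difference applies only when BOTH operands are regular. With a non-regular operand the result can come out regular or non-regular depending on the specific languages, so one has to work out L₁ ∪ L₂ for this particular pair, as above.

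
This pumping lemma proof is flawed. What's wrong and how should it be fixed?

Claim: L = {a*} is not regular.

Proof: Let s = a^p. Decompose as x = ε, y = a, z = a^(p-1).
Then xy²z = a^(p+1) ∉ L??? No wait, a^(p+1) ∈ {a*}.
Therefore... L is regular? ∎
Error: The proof attempts to show a*  is not regular, but a* IS regular!

Correction: a* is a regular language (recognized by a simple DFA with one accepting state and self-loop on 'a'). The pumping lemma can only prove non-regularity, not regularity. For regular languages, pumping always works.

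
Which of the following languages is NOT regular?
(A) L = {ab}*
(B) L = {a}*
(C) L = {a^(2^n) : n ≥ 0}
(C) {a^(2^n) : n ≥ 0}

(C) L = {a^(2^n) : n ≥ 0} is NOT regular.

The pumping lemma can be used to prove this:
After pumping, length is no longer a power of 2

The other languages are regular because they can be recognized by finite automata.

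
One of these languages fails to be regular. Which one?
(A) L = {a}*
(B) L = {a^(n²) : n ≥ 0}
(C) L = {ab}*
(B) {a^(n²) : n ≥ 0}

(B) L = {a^(n²) : n ≥ 0} is NOT regular.

The pumping lemma can be used to prove this:
After pumping, length is no longer a perfect square

The other languages are regular because they can be recognized by finite automata.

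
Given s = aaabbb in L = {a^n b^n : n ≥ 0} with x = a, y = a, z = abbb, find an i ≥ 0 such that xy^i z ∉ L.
i = 0

xy⁰z = a · ε · abbb = aabbb; aabbb has 2 a's and 3 b's; 2 ≠ 3, so it is not in L.
(Other choices also work, e.g. i = 2, 3; only i = 1 is guaranteed to stay in L since xy¹z = s.)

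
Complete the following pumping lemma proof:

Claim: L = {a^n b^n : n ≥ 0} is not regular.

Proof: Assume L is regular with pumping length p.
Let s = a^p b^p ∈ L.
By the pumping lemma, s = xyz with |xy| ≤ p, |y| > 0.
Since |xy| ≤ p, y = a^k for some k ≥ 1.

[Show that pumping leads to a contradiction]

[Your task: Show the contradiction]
Consider xy²z = a^(p+k) b^p.

Since k ≥ 1, we have p + k > p.
So xy²z has more a's than b's: (p+k) a's vs p b's.
This means xy²z ∉ L because a^n b^n requires equal counts.

This contradicts the pumping lemma which states xy²z ∈ L.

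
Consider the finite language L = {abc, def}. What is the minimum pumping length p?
p = 4

For a finite language L, the pumping lemma holds vacuously if p > max|s| for s ∈ L.

The longest string in L = {abc, def} has length 3.
If p = 4, then no string s ∈ L has |s| ≥ p, so the condition is vacuously true.

The minimum pumping length is p = 4.

Why no smaller p works: for any p ≤ 3, the longest string s ∈ L has |s| = 3 ≥ p, so it would
have to be pumpable; but pumping up (i = 2, 3, ...) produces ever longer strings, which cannot all lie in the
finite language L. So the pumping property fails for every p ≤ 3.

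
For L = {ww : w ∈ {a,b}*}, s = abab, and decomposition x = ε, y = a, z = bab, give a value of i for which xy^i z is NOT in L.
i = 2

xy²z = ε · aa · bab = aabab; aabab has odd length 5, so it cannot be written as ww and is not in L.
(Other choices also work, e.g. i = 0, 3; only i = 1 is guaranteed to stay in L since xy¹z = s.)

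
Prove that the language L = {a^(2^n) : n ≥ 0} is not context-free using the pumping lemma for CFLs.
Assume for contradiction that L is context-free, and let p ≥ 1 be the pumping length given by the pumping lemma for CFLs.
Choose s = a^(2^p). Then s ∈ L and |s| = 2^p ≥ p.
By the CFL pumping lemma, s = uvxyz for some u, v, x, y, z with |vxy| ≤ p, |vy| ≥ 1, and uv^i xy^i z ∈ L for every i ≥ 0.
All symbols are a's, so only lengths matter: let k = |vy|, with 1 ≤ k ≤ |vxy| ≤ p < 2^p.

Take i = 2: |uv²xy²z| = 2^p + k, and 2^p < 2^p + k < 2^p + 2^p = 2^(p+1).
So the length lies strictly between consecutive powers of two and is not a power of 2; uv²xy²z ∉ L.

This contradicts the CFL pumping lemma, which requires uv^i xy^i z ∈ L for all i ≥ 0.
Hence L = {a^(2^n) : n ≥ 0} is not context-free. ∎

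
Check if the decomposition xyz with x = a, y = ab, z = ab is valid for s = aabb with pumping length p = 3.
Violated: xyz = s

The decomposition x = a, y = ab, z = ab for s = aabb with p = 3
violates the constraint: xyz = s

xyz = 'a' + 'ab' + 'ab' = 'aabab' ≠ 'aabb' = s. The decomposition doesn't reconstruct s.

Pumping lemma constraints:
1. xyz = s (decomposition is valid)
2. |xy| ≤ p
3. |y| > 0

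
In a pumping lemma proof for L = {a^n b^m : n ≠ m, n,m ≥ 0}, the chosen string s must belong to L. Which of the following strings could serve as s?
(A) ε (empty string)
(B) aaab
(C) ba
(B) aaab

The pumping lemma is applied to a string s that lies in L, so first check membership of each option:
- (A) ε = a^0 b^0 has n = m = 0, so it is not in L ✗
- (B) aaab = a^3 b^1 with 3 ≠ 1, so it is in L ✓
- (C) ba has an a after a b, so it is not of the form a^n b^m and is not in L ✗

Only (B) aaab is in L, so it is the only candidate that could play the role of s.
(In a complete proof one picks s in terms of the pumping length p so that |s| ≥ p is guaranteed; a fixed string like aaab illustrates the shape of such an s.)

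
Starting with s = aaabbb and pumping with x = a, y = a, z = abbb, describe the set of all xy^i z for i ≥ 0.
{xy^i z : i ≥ 0} = {a^(2+i) b^3 : i ≥ 0} = {aabbb, aaabbb, aaaabbb, ...}

With x = a, y = a, z = abbb: Starting with aaabbb and pumping the second 'a', we get strings with 2+i a's followed by 3 b's for i = 0, 1, 2, ...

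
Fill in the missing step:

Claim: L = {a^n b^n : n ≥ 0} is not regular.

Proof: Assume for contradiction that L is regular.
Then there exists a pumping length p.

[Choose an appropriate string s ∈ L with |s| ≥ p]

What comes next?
s = a^p b^p

This string is in L (has equal a's and b's) and has length 2p ≥ p.
Any decomposition xyz with |xy| ≤ p means y consists only of a's,
so pumping will unbalance the counts.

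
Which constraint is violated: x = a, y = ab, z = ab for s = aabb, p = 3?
Violated: xyz = s

The decomposition x = a, y = ab, z = ab for s = aabb with p = 3
violates the constraint: xyz = s

xyz = 'a' + 'ab' + 'ab' = 'aabab' ≠ 'aabb' = s. The decomposition doesn't reconstruct s.

Pumping lemma constraints:
1. xyz = s (decomposition is valid)
2. |xy| ≤ p
3. |y| > 0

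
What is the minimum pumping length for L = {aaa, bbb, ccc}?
p = 4

For a finite language L, the pumping lemma holds vacuously if p > max|s| for s ∈ L.

The longest string in L = {aaa, bbb, ccc} has length 3.
If p = 4, then no string s ∈ L has |s| ≥ p, so the condition is vacuously true.

The minimum pumping length is p = 4.

Why no smaller p works: for any p ≤ 3, the longest string s ∈ L has |s| = 3 ≥ p, so it would
have to be pumpable; but pumping up (i = 2, 3, ...) produces ever longer strings, which cannot all lie in the
finite language L. So the pumping property fails for every p ≤ 3.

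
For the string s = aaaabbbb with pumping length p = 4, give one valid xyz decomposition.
x = '', y = 'aa', z = 'aabbbb'

For s = aaaabbbb and p = 4, one valid decomposition is:
- x = '' (length 0)
- y = 'aa' (length 2)
- z = 'aabbbb' (length 6)

Verification:
- xyz = '' + 'aa' + 'aabbbb' = aaaabbbb ✓
- |xy| = 2 ≤ 4 ✓
- |y| = 2 > 0 ✓

All pumping lemma constraints are satisfied.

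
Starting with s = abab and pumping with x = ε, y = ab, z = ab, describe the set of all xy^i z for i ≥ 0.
{xy^i z : i ≥ 0} = {(ab)^(i+1) : i ≥ 0} = {ab, abab, ababab, ...}

With x = ε, y = ab, z = ab: Pumping 'ab' gives strings of alternating a's and b's.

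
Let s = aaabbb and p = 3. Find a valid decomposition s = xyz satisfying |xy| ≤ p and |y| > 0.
x = 'aa', y = 'a', z = 'bbb'

For s = aaabbb and p = 3, one valid decomposition is:
- x = 'aa' (length 2)
- y = 'a' (length 1)
- z = 'bbb' (length 3)

Verification:
- xyz = 'aa' + 'a' + 'bbb' = aaabbb ✓
- |xy| = 3 ≤ 3 ✓
- |y| = 1 > 0 ✓

All pumping lemma constraints are satisfied.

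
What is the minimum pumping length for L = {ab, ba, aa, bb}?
p = 3

For a finite language L, the pumping lemma holds vacuously if p > max|s| for s ∈ L.

The longest string in L = {ab, ba, aa, bb} has length 2.
If p = 3, then no string s ∈ L has |s| ≥ p, so the condition is vacuously true.

The minimum pumping length is p = 3.

Why no smaller p works: for any p ≤ 2, the longest string s ∈ L has |s| = 2 ≥ p, so it would
have to be pumpable; but pumping up (i = 2, 3, ...) produces ever longer strings, which cannot all lie in the
finite language L. So the pumping property fails for every p ≤ 2.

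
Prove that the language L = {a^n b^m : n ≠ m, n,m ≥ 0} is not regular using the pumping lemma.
Assume for contradiction that L is regular, and let p ≥ 1 be the pumping length given by the pumping lemma.
Choose s = a^p b^(p + p!). Then s ∈ L because p ≠ p + p! (as p! ≥ 1), and |s| ≥ p.
By the pumping lemma, s = xyz for some x, y, z with |xy| ≤ p, |y| ≥ 1, and xy^i z ∈ L for every i ≥ 0.
Since |xy| ≤ p and the first p symbols of s are all a's, y = a^k for some k with 1 ≤ k ≤ p.
For every i ≥ 0, xy^i z = a^(p + (i − 1)k) b^(p + p!).

Because 1 ≤ k ≤ p, k divides p!. Let t = p!/k (a positive integer) and take i = t + 1.
Then the number of a's is p + tk = p + p!, which equals the number of b's.
So xy^(t+1) z = a^(p + p!) b^(p + p!) has equally many a's and b's and is NOT in L.

This contradicts the pumping lemma, which requires xy^i z ∈ L for all i ≥ 0.
Hence L = {a^n b^m : n ≠ m, n,m ≥ 0} is not regular. ∎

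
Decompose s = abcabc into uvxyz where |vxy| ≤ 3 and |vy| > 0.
u='ab', v='c', x='a', y='b', z='c'

For s = abcabc with pumping length p = 3:

One valid decomposition:
- u = 'ab'
- v = 'c'
- x = 'a'
- y = 'b'
- z = 'c'

Verification:
- uvxyz = 'ab' + 'c' + 'a' + 'b' + 'c' = abcabc ✓
- |vxy| = |'cab'| = 3 ≤ 3 ✓
- |vy| = |'cb'| = 2 > 0 ✓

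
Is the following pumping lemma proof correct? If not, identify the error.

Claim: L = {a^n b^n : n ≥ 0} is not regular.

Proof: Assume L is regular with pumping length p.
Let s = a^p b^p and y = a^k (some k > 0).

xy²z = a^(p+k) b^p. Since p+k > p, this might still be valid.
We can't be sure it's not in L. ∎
The proof is INCORRECT.

Error: The conclusion is wrong.
xy²z = a^(p+k) b^p is definitely NOT in L because the number of a's (p+k) ≠ number of b's (p).
The proof incorrectly doubts what is actually a valid contradiction.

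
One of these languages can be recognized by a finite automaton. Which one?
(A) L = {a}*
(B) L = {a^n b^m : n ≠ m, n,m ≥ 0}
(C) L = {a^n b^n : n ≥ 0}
(A) {a}*

(A) L = {a}* is regular.

This can be recognized by a finite automaton (DFA/NFA).
Regular expressions like {a}* define regular languages.

The other choices are not regular:
- {a^n b^m : n ≠ m, n,m ≥ 0}: After pumping a's, we can make n = m
- {a^n b^n : n ≥ 0}: After pumping, the number of a's and b's become unequal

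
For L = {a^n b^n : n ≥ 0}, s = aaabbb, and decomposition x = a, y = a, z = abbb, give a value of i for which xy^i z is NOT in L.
i = 3

xy³z = a · aaa · abbb = aaaaabbb; aaaaabbb has 5 a's and 3 b's; 5 ≠ 3, so it is not in L.
(Other choices also work, e.g. i = 0, 2; only i = 1 is guaranteed to stay in L since xy¹z = s.)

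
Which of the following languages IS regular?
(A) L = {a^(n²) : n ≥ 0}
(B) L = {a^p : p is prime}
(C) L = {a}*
(C) {a}*

(C) L = {a}* is regular.

This can be recognized by a finite automaton (DFA/NFA).
Regular expressions like {a}* define regular languages.

The other choices are not regular:
- {a^p : p is prime}: After pumping, the length becomes composite
- {a^(n²) : n ≥ 0}: After pumping, length is no longer a perfect square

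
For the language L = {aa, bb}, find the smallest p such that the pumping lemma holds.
p = 3

For a finite language L, the pumping lemma holds vacuously if p > max|s| for s ∈ L.

The longest string in L = {aa, bb} has length 2.
If p = 3, then no string s ∈ L has |s| ≥ p, so the condition is vacuously true.

The minimum pumping length is p = 3.

Why no smaller p works: for any p ≤ 2, the longest string s ∈ L has |s| = 2 ≥ p, so it would
have to be pumpable; but pumping up (i = 2, 3, ...) produces ever longer strings, which cannot all lie in the
finite language L. So the pumping property fails for every p ≤ 2.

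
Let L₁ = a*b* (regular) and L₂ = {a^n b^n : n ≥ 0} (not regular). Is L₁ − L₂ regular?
No — L₁ − L₂ is not regular.

a*b* − {a^n b^n} = {a^n b^m : n ≠ m}. If this were regular, then its complement intersected with a*b*, namely {a^n b^n : n ≥ 0}, would be regular too (closure under complement and intersection) — contradiction. So L₁ − L₂ is not regular.

Note that the bare facts "L₁ regular, L₂ non-regular" do not settle the question by themselves: the closure of regular languages under ∪, ∩, complement and difference applies only when BOTH operands are regular. With a non-regular operand the result can come out regular or non-regular depending on the specific languages, so one has to work out L₁ − L₂ for this particular pair, as above.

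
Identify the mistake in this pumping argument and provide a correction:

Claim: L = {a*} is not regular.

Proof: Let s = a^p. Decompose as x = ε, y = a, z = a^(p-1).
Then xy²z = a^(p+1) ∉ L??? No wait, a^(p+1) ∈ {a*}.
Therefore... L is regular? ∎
Error: The proof attempts to show a*  is not regular, but a* IS regular!

Correction: a* is a regular language (recognized by a simple DFA with one accepting state and self-loop on 'a'). The pumping lemma can only prove non-regularity, not regularity. For regular languages, pumping always works.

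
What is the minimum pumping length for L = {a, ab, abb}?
p = 4

For a finite language L, the pumping lemma holds vacuously if p > max|s| for s ∈ L.

The longest string in L = {a, ab, abb} has length 3.
If p = 4, then no string s ∈ L has |s| ≥ p, so the condition is vacuously true.

The minimum pumping length is p = 4.

Why no smaller p works: for any p ≤ 3, the longest string s ∈ L has |s| = 3 ≥ p, so it would
have to be pumpable; but pumping up (i = 2, 3, ...) produces ever longer strings, which cannot all lie in the
finite language L. So the pumping property fails for every p ≤ 3.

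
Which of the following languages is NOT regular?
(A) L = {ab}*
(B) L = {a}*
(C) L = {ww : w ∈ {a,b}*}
(C) {ww : w ∈ {a,b}*}

(C) L = {ww : w ∈ {a,b}*} is NOT regular.

The pumping lemma can be used to prove this:
After pumping, the two halves no longer match

The other languages are regular because they can be recognized by finite automata.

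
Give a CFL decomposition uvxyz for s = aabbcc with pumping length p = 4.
u='a', v='a', x='bb', y='c', z='c'

For s = aabbcc with pumping length p = 4:

One valid decomposition:
- u = 'a'
- v = 'a'
- x = 'bb'
- y = 'c'
- z = 'c'

Verification:
- uvxyz = 'a' + 'a' + 'bb' + 'c' + 'c' = aabbcc ✓
- |vxy| = |'abbc'| = 4 ≤ 4 ✓
- |vy| = |'ac'| = 2 > 0 ✓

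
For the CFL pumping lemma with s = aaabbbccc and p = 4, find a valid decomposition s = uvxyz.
u='aa', v='a', x='bb', y='b', z='ccc'

For s = aaabbbccc with pumping length p = 4:

One valid decomposition:
- u = 'aa'
- v = 'a'
- x = 'bb'
- y = 'b'
- z = 'ccc'

Verification:
- uvxyz = 'aa' + 'a' + 'bb' + 'b' + 'ccc' = aaabbbccc ✓
- |vxy| = |'abbb'| = 4 ≤ 4 ✓
- |vy| = |'ab'| = 2 > 0 ✓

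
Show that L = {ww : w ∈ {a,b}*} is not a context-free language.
Assume for contradiction that L is context-free, and let p ≥ 1 be the pumping length given by the pumping lemma for CFLs.
Choose s = a^p b^p a^p b^p. Then s ∈ L (take w = a^p b^p) and |s| = 4p ≥ p.
By the CFL pumping lemma, s = uvxyz for some u, v, x, y, z with |vxy| ≤ p, |vy| ≥ 1, and uv^i xy^i z ∈ L for every i ≥ 0.

Write s as four blocks A₁ B₁ A₂ B₂ with A₁ = A₂ = a^p and B₁ = B₂ = b^p. Since |vxy| ≤ p, the window vxy lies inside at most two adjacent blocks. Take i = 0 and let t = uxz, so |t| = 4p − |vy| with 1 ≤ |vy| ≤ p. If |t| is odd, t ∉ L immediately, so assume |vy| is even (hence |vy| ≥ 2) and |t|/2 = 2p − |vy|/2, which satisfies p ≤ |t|/2 ≤ 2p − 1.

Case 1 (vxy inside A₁B₁): t = a^(p−j) b^(p−l) a^p b^p with j + l = |vy|. The second half of t has length < 2p, so it is a suffix of the trailing a^p b^p and ends in b; the first half is a^(p−j) b^(p−l) a^((j+l)/2), which ends in a because (j+l)/2 ≥ 1. The halves differ, so t ∉ L.

Case 2 (vxy inside B₁A₂, straddling the middle): t = a^p b^(p−j) a^(p−l) b^p with j + l = |vy|. If t = ww, then w is a prefix of t of length ≥ p, so w begins with a^p; and w is a suffix of t of length ≥ p, so w ends with b^p. That forces |w| ≥ 2p, contradicting |w| = |t|/2 ≤ 2p − 1. So t ∉ L.

Case 3 (vxy inside A₂B₂): t = a^p b^p a^(p−j) b^(p−l) with j + l = |vy|. The first half of t is a prefix of a^p b^p, so it begins with a; the second half is b^((j+l)/2) a^(p−j) b^(p−l), which begins with b. The halves differ, so t ∉ L.

In every case uv⁰xy⁰z = uxz ∉ L.

This contradicts the CFL pumping lemma, which requires uv^i xy^i z ∈ L for all i ≥ 0.
Hence L = {ww : w ∈ {a,b}*} is not context-free. ∎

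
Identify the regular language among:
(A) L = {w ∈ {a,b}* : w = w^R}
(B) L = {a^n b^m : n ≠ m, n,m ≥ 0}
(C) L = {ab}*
(C) {ab}*

(C) L = {ab}* is regular.

This can be recognized by a finite automaton (DFA/NFA).
Regular expressions like {ab}* define regular languages.

The other choices are not regular:
- {w ∈ {a,b}* : w = w^R}: After pumping, the string is no longer symmetric
- {a^n b^m : n ≠ m, n,m ≥ 0}: After pumping a's, we can make n = m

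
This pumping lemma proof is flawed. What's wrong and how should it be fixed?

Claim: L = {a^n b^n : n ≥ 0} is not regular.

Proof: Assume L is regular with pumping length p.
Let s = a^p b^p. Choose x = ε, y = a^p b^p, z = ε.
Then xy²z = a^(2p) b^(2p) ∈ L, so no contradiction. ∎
Error: The decomposition violates |xy| ≤ p. With y = a^p b^p, |xy| = |y| = 2p > p. (The proof also miscomputes xy²z, which would be a^p b^p a^p b^p rather than a^(2p) b^(2p), and it wrongly treats one harmless decomposition as settling the matter — the prover does not get to choose the decomposition.)

Correction: The pumping lemma requires |xy| ≤ p, and the argument must handle every decomposition satisfying |xy| ≤ p, |y| ≥ 1. Since s starts with p a's, any such y consists only of a's, say y = a^k with k ≥ 1. Then xy²z = a^(p+k) b^p has unequal numbers of a's and b's, so xy²z ∉ L — the required contradiction.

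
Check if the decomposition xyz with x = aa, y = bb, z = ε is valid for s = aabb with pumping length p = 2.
Violated: |xy| ≤ p

The decomposition x = aa, y = bb, z = ε for s = aabb with p = 2
violates the constraint: |xy| ≤ p

|xy| = |aabb| = 4 > 2 = p. The decomposition puts too many characters in xy.

Pumping lemma constraints:
1. xyz = s (decomposition is valid)
2. |xy| ≤ p
3. |y| > 0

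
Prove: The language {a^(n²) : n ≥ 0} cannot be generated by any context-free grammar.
Assume for contradiction that L is context-free, and let p ≥ 1 be the pumping length given by the pumping lemma for CFLs.
Choose s = a^(p²). Then s ∈ L and |s| = p² ≥ p.
By the CFL pumping lemma, s = uvxyz for some u, v, x, y, z with |vxy| ≤ p, |vy| ≥ 1, and uv^i xy^i z ∈ L for every i ≥ 0.
All symbols are a's, so only lengths matter: let k = |vy|, with 1 ≤ k ≤ |vxy| ≤ p.

Take i = 2: |uv²xy²z| = p² + k, and p² < p² + k ≤ p² + p < (p + 1)².
So the length lies strictly between consecutive squares and is not a perfect square; uv²xy²z ∉ L.

This contradicts the CFL pumping lemma, which requires uv^i xy^i z ∈ L for all i ≥ 0.
Hence L = {a^(n²) : n ≥ 0} is not context-free. ∎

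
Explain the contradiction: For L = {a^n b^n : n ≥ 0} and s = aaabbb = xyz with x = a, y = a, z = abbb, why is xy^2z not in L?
xy²z = aaaabbb ∉ L

Pumping with i = 2 replaces y = a by y² = aa:
- Original: s = xyz = aaabbb; aaabbb = a^3 b^3 has equal counts (3 = 3), so it is in L
- Pumped: xy²z = a · aa · abbb = aaaabbb
- aaaabbb has 4 a's and 3 b's; 4 ≠ 3, so it is not in L

The pumping lemma would require xy²z ∈ L, so this decomposition yields a contradiction.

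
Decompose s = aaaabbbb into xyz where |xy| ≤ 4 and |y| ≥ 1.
x = 'a', y = 'aaa', z = 'bbbb'

For s = aaaabbbb and p = 4, one valid decomposition is:
- x = 'a' (length 1)
- y = 'aaa' (length 3)
- z = 'bbbb' (length 4)

Verification:
- xyz = 'a' + 'aaa' + 'bbbb' = aaaabbbb ✓
- |xy| = 4 ≤ 4 ✓
- |y| = 3 > 0 ✓

All pumping lemma constraints are satisfied.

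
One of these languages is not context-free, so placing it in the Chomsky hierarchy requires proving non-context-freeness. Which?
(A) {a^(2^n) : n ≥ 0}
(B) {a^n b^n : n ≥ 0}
(A) {a^(2^n) : n ≥ 0}

(A) {a^(2^n) : n ≥ 0} requires the CFL pumping lemma.

- {a^n b^n : n ≥ 0} is context-free (but not regular)
  • Can be shown non-regular with the regular pumping lemma
  • After pumping, the number of a's and b's become unequal

- {a^(2^n) : n ≥ 0} is NOT context-free
  • Requires the CFL pumping lemma to prove
  • Gaps between powers of 2 grow exponentially

The CFL pumping lemma is "stronger" in that it can prove non-membership
in the larger class of context-free languages.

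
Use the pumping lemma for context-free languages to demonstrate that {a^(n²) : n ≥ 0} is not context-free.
Assume for contradiction that L is context-free, and let p ≥ 1 be the pumping length given by the pumping lemma for CFLs.
Choose s = a^(p²). Then s ∈ L and |s| = p² ≥ p.
By the CFL pumping lemma, s = uvxyz for some u, v, x, y, z with |vxy| ≤ p, |vy| ≥ 1, and uv^i xy^i z ∈ L for every i ≥ 0.
All symbols are a's, so only lengths matter: let k = |vy|, with 1 ≤ k ≤ |vxy| ≤ p.

Take i = 2: |uv²xy²z| = p² + k, and p² < p² + k ≤ p² + p < (p + 1)².
So the length lies strictly between consecutive squares and is not a perfect square; uv²xy²z ∉ L.

This contradicts the CFL pumping lemma, which requires uv^i xy^i z ∈ L for all i ≥ 0.
Hence L = {a^(n²) : n ≥ 0} is not context-free. ∎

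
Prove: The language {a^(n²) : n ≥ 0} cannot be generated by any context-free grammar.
Assume for contradiction that L is context-free, and let p ≥ 1 be the pumping length given by the pumping lemma for CFLs.
Choose s = a^(p²). Then s ∈ L and |s| = p² ≥ p.
By the CFL pumping lemma, s = uvxyz for some u, v, x, y, z with |vxy| ≤ p, |vy| ≥ 1, and uv^i xy^i z ∈ L for every i ≥ 0.
All symbols are a's, so only lengths matter: let k = |vy|, with 1 ≤ k ≤ |vxy| ≤ p.

Take i = 2: |uv²xy²z| = p² + k, and p² < p² + k ≤ p² + p < (p + 1)².
So the length lies strictly between consecutive squares and is not a perfect square; uv²xy²z ∉ L.

This contradicts the CFL pumping lemma, which requires uv^i xy^i z ∈ L for all i ≥ 0.
Hence L = {a^(n²) : n ≥ 0} is not context-free. ∎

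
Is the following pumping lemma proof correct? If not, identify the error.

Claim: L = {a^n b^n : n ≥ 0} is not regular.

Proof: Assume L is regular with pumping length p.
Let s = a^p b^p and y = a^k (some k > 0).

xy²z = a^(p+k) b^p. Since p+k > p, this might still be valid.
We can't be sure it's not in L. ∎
The proof is INCORRECT.

Error: The conclusion is wrong.
xy²z = a^(p+k) b^p is definitely NOT in L because the number of a's (p+k) ≠ number of b's (p).
The proof incorrectly doubts what is actually a valid contradiction.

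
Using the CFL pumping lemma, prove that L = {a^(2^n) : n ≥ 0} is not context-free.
Assume for contradiction that L is context-free, and let p ≥ 1 be the pumping length given by the pumping lemma for CFLs.
Choose s = a^(2^p). Then s ∈ L and |s| = 2^p ≥ p.
By the CFL pumping lemma, s = uvxyz for some u, v, x, y, z with |vxy| ≤ p, |vy| ≥ 1, and uv^i xy^i z ∈ L for every i ≥ 0.
All symbols are a's, so only lengths matter: let k = |vy|, with 1 ≤ k ≤ |vxy| ≤ p < 2^p.

Take i = 2: |uv²xy²z| = 2^p + k, and 2^p < 2^p + k < 2^p + 2^p = 2^(p+1).
So the length lies strictly between consecutive powers of two and is not a power of 2; uv²xy²z ∉ L.

This contradicts the CFL pumping lemma, which requires uv^i xy^i z ∈ L for all i ≥ 0.
Hence L = {a^(2^n) : n ≥ 0} is not context-free. ∎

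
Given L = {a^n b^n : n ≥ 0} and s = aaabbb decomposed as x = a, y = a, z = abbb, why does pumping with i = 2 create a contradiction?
xy²z = aaaabbb ∉ L

Pumping with i = 2 replaces y = a by y² = aa:
- Original: s = xyz = aaabbb; aaabbb = a^3 b^3 has equal counts (3 = 3), so it is in L
- Pumped: xy²z = a · aa · abbb = aaaabbb
- aaaabbb has 4 a's and 3 b's; 4 ≠ 3, so it is not in L

The pumping lemma would require xy²z ∈ L, so this decomposition yields a contradiction.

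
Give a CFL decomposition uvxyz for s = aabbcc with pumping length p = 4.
u='a', v='a', x='bb', y='c', z='c'

For s = aabbcc with pumping length p = 4:

One valid decomposition:
- u = 'a'
- v = 'a'
- x = 'bb'
- y = 'c'
- z = 'c'

Verification:
- uvxyz = 'a' + 'a' + 'bb' + 'c' + 'c' = aabbcc ✓
- |vxy| = |'abbc'| = 4 ≤ 4 ✓
- |vy| = |'ac'| = 2 > 0 ✓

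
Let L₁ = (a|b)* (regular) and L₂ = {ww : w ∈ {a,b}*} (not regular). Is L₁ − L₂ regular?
No — L₁ − L₂ is not regular.

L₁ − L₂ is the complement of {ww} within {a,b}*. If it were regular, its complement {ww} would be regular as well (regular languages are closed under complement) — contradiction. So L₁ − L₂ is not regular.

Note that the bare facts "L₁ regular, L₂ non-regular" do not settle the question by themselves: the closure of regular languages under ∪, ∩, complement and difference applies only when BOTH operands are regular. With a non-regular operand the result can come out regular or non-regular depending on the specific languages, so one has to work out L₁ − L₂ for this particular pair, as above.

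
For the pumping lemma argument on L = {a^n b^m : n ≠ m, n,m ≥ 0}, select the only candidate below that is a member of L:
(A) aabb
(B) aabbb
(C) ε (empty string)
(B) aabbb

The pumping lemma is applied to a string s that lies in L, so first check membership of each option:
- (A) aabb = a^2 b^2 has n = m = 2, so it is not in L ✗
- (B) aabbb = a^2 b^3 with 2 ≠ 3, so it is in L ✓
- (C) ε = a^0 b^0 has n = m = 0, so it is not in L ✗

Only (B) aabbb is in L, so it is the only candidate that could play the role of s.
(In a complete proof one picks s in terms of the pumping length p so that |s| ≥ p is guaranteed; a fixed string like aabbb illustrates the shape of such an s.)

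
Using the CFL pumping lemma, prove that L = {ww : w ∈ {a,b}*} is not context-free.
Assume for contradiction that L is context-free, and let p ≥ 1 be the pumping length given by the pumping lemma for CFLs.
Choose s = a^p b^p a^p b^p. Then s ∈ L (take w = a^p b^p) and |s| = 4p ≥ p.
By the CFL pumping lemma, s = uvxyz for some u, v, x, y, z with |vxy| ≤ p, |vy| ≥ 1, and uv^i xy^i z ∈ L for every i ≥ 0.

Write s as four blocks A₁ B₁ A₂ B₂ with A₁ = A₂ = a^p and B₁ = B₂ = b^p. Since |vxy| ≤ p, the window vxy lies inside at most two adjacent blocks. Take i = 0 and let t = uxz, so |t| = 4p − |vy| with 1 ≤ |vy| ≤ p. If |t| is odd, t ∉ L immediately, so assume |vy| is even (hence |vy| ≥ 2) and |t|/2 = 2p − |vy|/2, which satisfies p ≤ |t|/2 ≤ 2p − 1.

Case 1 (vxy inside A₁B₁): t = a^(p−j) b^(p−l) a^p b^p with j + l = |vy|. The second half of t has length < 2p, so it is a suffix of the trailing a^p b^p and ends in b; the first half is a^(p−j) b^(p−l) a^((j+l)/2), which ends in a because (j+l)/2 ≥ 1. The halves differ, so t ∉ L.

Case 2 (vxy inside B₁A₂, straddling the middle): t = a^p b^(p−j) a^(p−l) b^p with j + l = |vy|. If t = ww, then w is a prefix of t of length ≥ p, so w begins with a^p; and w is a suffix of t of length ≥ p, so w ends with b^p. That forces |w| ≥ 2p, contradicting |w| = |t|/2 ≤ 2p − 1. So t ∉ L.

Case 3 (vxy inside A₂B₂): t = a^p b^p a^(p−j) b^(p−l) with j + l = |vy|. The first half of t is a prefix of a^p b^p, so it begins with a; the second half is b^((j+l)/2) a^(p−j) b^(p−l), which begins with b. The halves differ, so t ∉ L.

In every case uv⁰xy⁰z = uxz ∉ L.

This contradicts the CFL pumping lemma, which requires uv^i xy^i z ∈ L for all i ≥ 0.
Hence L = {ww : w ∈ {a,b}*} is not context-free. ∎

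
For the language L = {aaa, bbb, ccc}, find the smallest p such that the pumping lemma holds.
p = 4

For a finite language L, the pumping lemma holds vacuously if p > max|s| for s ∈ L.

The longest string in L = {aaa, bbb, ccc} has length 3.
If p = 4, then no string s ∈ L has |s| ≥ p, so the condition is vacuously true.

The minimum pumping length is p = 4.

Why no smaller p works: for any p ≤ 3, the longest string s ∈ L has |s| = 3 ≥ p, so it would
have to be pumpable; but pumping up (i = 2, 3, ...) produces ever longer strings, which cannot all lie in the
finite language L. So the pumping property fails for every p ≤ 3.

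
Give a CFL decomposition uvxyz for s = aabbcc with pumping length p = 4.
u='a', v='a', x='bb', y='c', z='c'

For s = aabbcc with pumping length p = 4:

One valid decomposition:
- u = 'a'
- v = 'a'
- x = 'bb'
- y = 'c'
- z = 'c'

Verification:
- uvxyz = 'a' + 'a' + 'bb' + 'c' + 'c' = aabbcc ✓
- |vxy| = |'abbc'| = 4 ≤ 4 ✓
- |vy| = |'ac'| = 2 > 0 ✓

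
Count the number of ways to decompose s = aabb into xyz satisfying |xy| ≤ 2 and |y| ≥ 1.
3

For s = 'aabb' with pumping length p = 2:

Constraints: |xy| ≤ 2, |y| > 0

Valid decompositions (|xy| ≤ p, |y| ≥ 1):
  • x='', y='a', z='abb'
  • x='a', y='a', z='bb'
  • x='', y='aa', z='bb'

Total count: 3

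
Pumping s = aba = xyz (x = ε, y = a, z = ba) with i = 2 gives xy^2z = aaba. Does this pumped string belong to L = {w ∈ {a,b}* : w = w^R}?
No

xy²z = ε · aa · ba = aaba.
aaba reversed is abaa ≠ aaba, so it is not a palindrome and is not in L.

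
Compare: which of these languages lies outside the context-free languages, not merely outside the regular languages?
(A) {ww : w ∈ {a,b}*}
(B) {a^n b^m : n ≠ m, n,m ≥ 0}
(A) {ww : w ∈ {a,b}*}

(A) {ww : w ∈ {a,b}*} requires the CFL pumping lemma.

- {a^n b^m : n ≠ m, n,m ≥ 0} is context-free (but not regular)
  • Can be shown non-regular with the regular pumping lemma
  • After pumping a's, we can make n = m

- {ww : w ∈ {a,b}*} is NOT context-free
  • Requires the CFL pumping lemma to prove
  • Cannot verify equality of two arbitrary substrings

The CFL pumping lemma is "stronger" in that it can prove non-membership
in the larger class of context-free languages.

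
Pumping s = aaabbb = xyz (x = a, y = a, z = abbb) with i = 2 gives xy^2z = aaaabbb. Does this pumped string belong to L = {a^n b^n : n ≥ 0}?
No

xy²z = a · aa · abbb = aaaabbb.
aaaabbb has 4 a's and 3 b's; 4 ≠ 3, so it is not in L.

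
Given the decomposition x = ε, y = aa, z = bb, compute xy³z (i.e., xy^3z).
aaaaaabb

Given x = '', y = 'aa', z = 'bb' and i = 3:

xy^3z = x + y·y·...·y (3 times) + z
       = '' + 'aa'^3 + 'bb'
       = '' + 'aaaaaa' + 'bb'
       = 'aaaaaabb'

The pumped string is 'aaaaaabb' with length 8.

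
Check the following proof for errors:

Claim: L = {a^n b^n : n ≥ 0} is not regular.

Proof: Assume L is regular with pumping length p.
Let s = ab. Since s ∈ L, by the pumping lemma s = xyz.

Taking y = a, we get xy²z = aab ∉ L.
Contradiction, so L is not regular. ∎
The proof is INCORRECT.

Error: The string s = ab may be shorter than p.
The pumping lemma only applies to strings with |s| ≥ p, and p is not under our control.
We must choose s in terms of p, e.g. s = a^p b^p, to ensure |s| ≥ p.
(The proof also fixes one particular y; a valid argument must handle every decomposition with |xy| ≤ p and |y| ≥ 1 — for s = a^p b^p this forces y = a^k, and then xy²z = a^(p+k) b^p ∉ L.)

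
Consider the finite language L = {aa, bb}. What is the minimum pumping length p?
p = 3

For a finite language L, the pumping lemma holds vacuously if p > max|s| for s ∈ L.

The longest string in L = {aa, bb} has length 2.
If p = 3, then no string s ∈ L has |s| ≥ p, so the condition is vacuously true.

The minimum pumping length is p = 3.

Why no smaller p works: for any p ≤ 2, the longest string s ∈ L has |s| = 2 ≥ p, so it would
have to be pumpable; but pumping up (i = 2, 3, ...) produces ever longer strings, which cannot all lie in the
finite language L. So the pumping property fails for every p ≤ 2.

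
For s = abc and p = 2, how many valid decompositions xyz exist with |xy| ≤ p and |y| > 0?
3

For s = 'abc' with pumping length p = 2:

Constraints: |xy| ≤ 2, |y| > 0

Valid decompositions (|xy| ≤ p, |y| ≥ 1):
  • x='', y='a', z='bc'
  • x='a', y='b', z='c'
  • x='', y='ab', z='c'

Total count: 3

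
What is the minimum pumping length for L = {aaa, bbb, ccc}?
p = 4

For a finite language L, the pumping lemma holds vacuously if p > max|s| for s ∈ L.

The longest string in L = {aaa, bbb, ccc} has length 3.
If p = 4, then no string s ∈ L has |s| ≥ p, so the condition is vacuously true.

The minimum pumping length is p = 4.

Why no smaller p works: for any p ≤ 3, the longest string s ∈ L has |s| = 3 ≥ p, so it would
have to be pumpable; but pumping up (i = 2, 3, ...) produces ever longer strings, which cannot all lie in the
finite language L. So the pumping property fails for every p ≤ 3.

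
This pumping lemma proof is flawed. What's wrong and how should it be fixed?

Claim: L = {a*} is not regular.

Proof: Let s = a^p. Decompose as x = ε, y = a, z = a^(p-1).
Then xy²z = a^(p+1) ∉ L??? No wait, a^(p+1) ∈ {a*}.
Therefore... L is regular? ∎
Error: The proof attempts to show a*  is not regular, but a* IS regular!

Correction: a* is a regular language (recognized by a simple DFA with one accepting state and self-loop on 'a'). The pumping lemma can only prove non-regularity, not regularity. For regular languages, pumping always works.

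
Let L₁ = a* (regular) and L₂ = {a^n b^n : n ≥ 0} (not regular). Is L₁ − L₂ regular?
Yes — L₁ − L₂ is regular.

The only string of a* that lies in {a^n b^n} is ε, so L₁ − L₂ = a* − {ε} = a⁺ = aa*, which is regular.

Note that the bare facts "L₁ regular, L₂ non-regular" do not settle the question by themselves: the closure of regular languages under ∪, ∩, complement and difference applies only when BOTH operands are regular. With a non-regular operand the result can come out regular or non-regular depending on the specific languages, so one has to work out L₁ − L₂ for this particular pair, as above.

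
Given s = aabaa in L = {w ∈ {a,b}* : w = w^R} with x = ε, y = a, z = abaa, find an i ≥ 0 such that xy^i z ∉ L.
i = 0

xy⁰z = ε · ε · abaa = abaa; abaa reversed is aaba ≠ abaa, so it is not a palindrome and is not in L.
(Other choices also work, e.g. i = 2, 3; only i = 1 is guaranteed to stay in L since xy¹z = s.)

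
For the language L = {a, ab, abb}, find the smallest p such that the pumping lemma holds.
p = 4

For a finite language L, the pumping lemma holds vacuously if p > max|s| for s ∈ L.

The longest string in L = {a, ab, abb} has length 3.
If p = 4, then no string s ∈ L has |s| ≥ p, so the condition is vacuously true.

The minimum pumping length is p = 4.

Why no smaller p works: for any p ≤ 3, the longest string s ∈ L has |s| = 3 ≥ p, so it would
have to be pumpable; but pumping up (i = 2, 3, ...) produces ever longer strings, which cannot all lie in the
finite language L. So the pumping property fails for every p ≤ 3.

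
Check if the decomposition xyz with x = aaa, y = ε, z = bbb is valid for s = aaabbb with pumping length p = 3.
Violated: |y| > 0

The decomposition x = aaa, y = ε, z = bbb for s = aaabbb with p = 3
violates the constraint: |y| > 0

|y| = 0, but the pumping lemma requires |y| > 0 (y must be non-empty).

Pumping lemma constraints:
1. xyz = s (decomposition is valid)
2. |xy| ≤ p
3. |y| > 0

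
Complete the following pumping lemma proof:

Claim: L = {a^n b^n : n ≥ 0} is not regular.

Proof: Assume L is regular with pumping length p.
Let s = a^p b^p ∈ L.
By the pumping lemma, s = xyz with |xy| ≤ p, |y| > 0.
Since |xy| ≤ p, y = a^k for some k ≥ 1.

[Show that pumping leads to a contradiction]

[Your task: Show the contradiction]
Consider xy²z = a^(p+k) b^p.

Since k ≥ 1, we have p + k > p.
So xy²z has more a's than b's: (p+k) a's vs p b's.
This means xy²z ∉ L because a^n b^n requires equal counts.

This contradicts the pumping lemma which states xy²z ∈ L.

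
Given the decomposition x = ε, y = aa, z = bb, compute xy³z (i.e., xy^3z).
aaaaaabb

Given x = '', y = 'aa', z = 'bb' and i = 3:

xy^3z = x + y·y·...·y (3 times) + z
       = '' + 'aa'^3 + 'bb'
       = '' + 'aaaaaa' + 'bb'
       = 'aaaaaabb'

The pumped string is 'aaaaaabb' with length 8.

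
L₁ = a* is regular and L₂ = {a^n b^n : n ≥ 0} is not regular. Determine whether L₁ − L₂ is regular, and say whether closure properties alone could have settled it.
Yes — L₁ − L₂ is regular.

The only string of a* that lies in {a^n b^n} is ε, so L₁ − L₂ = a* − {ε} = a⁺ = aa*, which is regular.

Note that the bare facts "L₁ regular, L₂ non-regular" do not settle the question by themselves: the closure of regular languages under ∪, ∩, complement and difference applies only when BOTH operands are regular. With a non-regular operand the result can come out regular or non-regular depending on the specific languages, so one has to work out L₁ − L₂ for this particular pair, as above.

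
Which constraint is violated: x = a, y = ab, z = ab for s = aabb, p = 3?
Violated: xyz = s

The decomposition x = a, y = ab, z = ab for s = aabb with p = 3
violates the constraint: xyz = s

xyz = 'a' + 'ab' + 'ab' = 'aabab' ≠ 'aabb' = s. The decomposition doesn't reconstruct s.

Pumping lemma constraints:
1. xyz = s (decomposition is valid)
2. |xy| ≤ p
3. |y| > 0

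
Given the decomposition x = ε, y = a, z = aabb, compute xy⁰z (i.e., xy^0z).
aabb

Given x = '', y = 'a', z = 'aabb' and i = 0:

xy^0z = x + y·y·...·y (0 times) + z
       = '' + 'a'^0 + 'aabb'
       = '' + '' + 'aabb'
       = 'aabb'

The pumped string is 'aabb' with length 4.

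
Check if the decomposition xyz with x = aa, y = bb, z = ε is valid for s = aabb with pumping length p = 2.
Violated: |xy| ≤ p

The decomposition x = aa, y = bb, z = ε for s = aabb with p = 2
violates the constraint: |xy| ≤ p

|xy| = |aabb| = 4 > 2 = p. The decomposition puts too many characters in xy.

Pumping lemma constraints:
1. xyz = s (decomposition is valid)
2. |xy| ≤ p
3. |y| > 0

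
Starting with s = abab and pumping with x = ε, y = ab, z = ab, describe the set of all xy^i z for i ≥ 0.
{xy^i z : i ≥ 0} = {(ab)^(i+1) : i ≥ 0} = {ab, abab, ababab, ...}

With x = ε, y = ab, z = ab: Pumping 'ab' gives strings of alternating a's and b's.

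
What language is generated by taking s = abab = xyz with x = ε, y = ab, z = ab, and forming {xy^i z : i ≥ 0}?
{xy^i z : i ≥ 0} = {(ab)^(i+1) : i ≥ 0} = {ab, abab, ababab, ...}

With x = ε, y = ab, z = ab: Pumping 'ab' gives strings of alternating a's and b's.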